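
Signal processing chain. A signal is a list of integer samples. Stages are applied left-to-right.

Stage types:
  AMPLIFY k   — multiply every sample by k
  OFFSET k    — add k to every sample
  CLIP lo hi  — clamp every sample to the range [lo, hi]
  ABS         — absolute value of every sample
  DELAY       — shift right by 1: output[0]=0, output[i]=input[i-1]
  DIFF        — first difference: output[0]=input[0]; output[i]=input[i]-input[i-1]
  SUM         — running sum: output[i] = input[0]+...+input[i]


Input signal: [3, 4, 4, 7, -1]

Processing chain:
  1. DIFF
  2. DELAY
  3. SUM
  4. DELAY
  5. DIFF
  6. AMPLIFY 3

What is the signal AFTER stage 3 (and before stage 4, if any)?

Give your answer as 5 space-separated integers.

Answer: 0 3 4 4 7

Derivation:
Input: [3, 4, 4, 7, -1]
Stage 1 (DIFF): s[0]=3, 4-3=1, 4-4=0, 7-4=3, -1-7=-8 -> [3, 1, 0, 3, -8]
Stage 2 (DELAY): [0, 3, 1, 0, 3] = [0, 3, 1, 0, 3] -> [0, 3, 1, 0, 3]
Stage 3 (SUM): sum[0..0]=0, sum[0..1]=3, sum[0..2]=4, sum[0..3]=4, sum[0..4]=7 -> [0, 3, 4, 4, 7]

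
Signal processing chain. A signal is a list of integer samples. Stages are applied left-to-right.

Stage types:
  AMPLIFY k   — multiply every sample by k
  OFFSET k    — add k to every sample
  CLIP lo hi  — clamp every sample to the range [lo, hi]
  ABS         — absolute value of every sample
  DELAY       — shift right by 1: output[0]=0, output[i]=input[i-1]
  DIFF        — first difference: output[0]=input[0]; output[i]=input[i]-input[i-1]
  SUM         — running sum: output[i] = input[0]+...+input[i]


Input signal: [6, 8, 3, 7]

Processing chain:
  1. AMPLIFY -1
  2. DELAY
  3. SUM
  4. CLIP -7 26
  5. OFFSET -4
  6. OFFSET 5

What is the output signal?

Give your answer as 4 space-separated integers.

Input: [6, 8, 3, 7]
Stage 1 (AMPLIFY -1): 6*-1=-6, 8*-1=-8, 3*-1=-3, 7*-1=-7 -> [-6, -8, -3, -7]
Stage 2 (DELAY): [0, -6, -8, -3] = [0, -6, -8, -3] -> [0, -6, -8, -3]
Stage 3 (SUM): sum[0..0]=0, sum[0..1]=-6, sum[0..2]=-14, sum[0..3]=-17 -> [0, -6, -14, -17]
Stage 4 (CLIP -7 26): clip(0,-7,26)=0, clip(-6,-7,26)=-6, clip(-14,-7,26)=-7, clip(-17,-7,26)=-7 -> [0, -6, -7, -7]
Stage 5 (OFFSET -4): 0+-4=-4, -6+-4=-10, -7+-4=-11, -7+-4=-11 -> [-4, -10, -11, -11]
Stage 6 (OFFSET 5): -4+5=1, -10+5=-5, -11+5=-6, -11+5=-6 -> [1, -5, -6, -6]

Answer: 1 -5 -6 -6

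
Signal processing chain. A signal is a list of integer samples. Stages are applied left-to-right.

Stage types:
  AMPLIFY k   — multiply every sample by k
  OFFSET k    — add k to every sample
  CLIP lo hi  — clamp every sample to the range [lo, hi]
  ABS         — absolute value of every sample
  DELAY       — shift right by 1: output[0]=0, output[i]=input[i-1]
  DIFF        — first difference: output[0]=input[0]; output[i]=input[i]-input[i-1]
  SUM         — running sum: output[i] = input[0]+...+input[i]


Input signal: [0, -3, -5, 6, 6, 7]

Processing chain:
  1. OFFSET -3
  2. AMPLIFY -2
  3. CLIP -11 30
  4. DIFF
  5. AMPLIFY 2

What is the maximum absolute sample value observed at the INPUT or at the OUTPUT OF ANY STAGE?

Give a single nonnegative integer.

Answer: 44

Derivation:
Input: [0, -3, -5, 6, 6, 7] (max |s|=7)
Stage 1 (OFFSET -3): 0+-3=-3, -3+-3=-6, -5+-3=-8, 6+-3=3, 6+-3=3, 7+-3=4 -> [-3, -6, -8, 3, 3, 4] (max |s|=8)
Stage 2 (AMPLIFY -2): -3*-2=6, -6*-2=12, -8*-2=16, 3*-2=-6, 3*-2=-6, 4*-2=-8 -> [6, 12, 16, -6, -6, -8] (max |s|=16)
Stage 3 (CLIP -11 30): clip(6,-11,30)=6, clip(12,-11,30)=12, clip(16,-11,30)=16, clip(-6,-11,30)=-6, clip(-6,-11,30)=-6, clip(-8,-11,30)=-8 -> [6, 12, 16, -6, -6, -8] (max |s|=16)
Stage 4 (DIFF): s[0]=6, 12-6=6, 16-12=4, -6-16=-22, -6--6=0, -8--6=-2 -> [6, 6, 4, -22, 0, -2] (max |s|=22)
Stage 5 (AMPLIFY 2): 6*2=12, 6*2=12, 4*2=8, -22*2=-44, 0*2=0, -2*2=-4 -> [12, 12, 8, -44, 0, -4] (max |s|=44)
Overall max amplitude: 44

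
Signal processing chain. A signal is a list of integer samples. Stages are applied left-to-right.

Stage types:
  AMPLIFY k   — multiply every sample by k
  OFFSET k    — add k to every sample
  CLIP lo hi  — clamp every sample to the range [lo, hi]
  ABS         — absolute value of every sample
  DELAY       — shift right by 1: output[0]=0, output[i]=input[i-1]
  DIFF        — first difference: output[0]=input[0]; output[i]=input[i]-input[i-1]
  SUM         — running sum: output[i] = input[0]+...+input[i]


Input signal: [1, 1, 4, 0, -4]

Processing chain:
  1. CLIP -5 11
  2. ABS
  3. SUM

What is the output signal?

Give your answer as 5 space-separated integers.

Answer: 1 2 6 6 10

Derivation:
Input: [1, 1, 4, 0, -4]
Stage 1 (CLIP -5 11): clip(1,-5,11)=1, clip(1,-5,11)=1, clip(4,-5,11)=4, clip(0,-5,11)=0, clip(-4,-5,11)=-4 -> [1, 1, 4, 0, -4]
Stage 2 (ABS): |1|=1, |1|=1, |4|=4, |0|=0, |-4|=4 -> [1, 1, 4, 0, 4]
Stage 3 (SUM): sum[0..0]=1, sum[0..1]=2, sum[0..2]=6, sum[0..3]=6, sum[0..4]=10 -> [1, 2, 6, 6, 10]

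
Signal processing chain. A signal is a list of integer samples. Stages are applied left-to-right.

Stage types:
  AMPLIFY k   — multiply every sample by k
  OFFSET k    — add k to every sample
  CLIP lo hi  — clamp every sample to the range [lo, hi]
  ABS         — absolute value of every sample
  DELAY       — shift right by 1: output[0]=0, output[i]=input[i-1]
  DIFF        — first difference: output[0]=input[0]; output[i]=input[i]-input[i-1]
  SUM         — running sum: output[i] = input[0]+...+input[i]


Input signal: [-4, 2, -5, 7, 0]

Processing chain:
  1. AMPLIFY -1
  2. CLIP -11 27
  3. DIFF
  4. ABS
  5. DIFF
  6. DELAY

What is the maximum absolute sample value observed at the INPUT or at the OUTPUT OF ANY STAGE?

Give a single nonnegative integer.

Input: [-4, 2, -5, 7, 0] (max |s|=7)
Stage 1 (AMPLIFY -1): -4*-1=4, 2*-1=-2, -5*-1=5, 7*-1=-7, 0*-1=0 -> [4, -2, 5, -7, 0] (max |s|=7)
Stage 2 (CLIP -11 27): clip(4,-11,27)=4, clip(-2,-11,27)=-2, clip(5,-11,27)=5, clip(-7,-11,27)=-7, clip(0,-11,27)=0 -> [4, -2, 5, -7, 0] (max |s|=7)
Stage 3 (DIFF): s[0]=4, -2-4=-6, 5--2=7, -7-5=-12, 0--7=7 -> [4, -6, 7, -12, 7] (max |s|=12)
Stage 4 (ABS): |4|=4, |-6|=6, |7|=7, |-12|=12, |7|=7 -> [4, 6, 7, 12, 7] (max |s|=12)
Stage 5 (DIFF): s[0]=4, 6-4=2, 7-6=1, 12-7=5, 7-12=-5 -> [4, 2, 1, 5, -5] (max |s|=5)
Stage 6 (DELAY): [0, 4, 2, 1, 5] = [0, 4, 2, 1, 5] -> [0, 4, 2, 1, 5] (max |s|=5)
Overall max amplitude: 12

Answer: 12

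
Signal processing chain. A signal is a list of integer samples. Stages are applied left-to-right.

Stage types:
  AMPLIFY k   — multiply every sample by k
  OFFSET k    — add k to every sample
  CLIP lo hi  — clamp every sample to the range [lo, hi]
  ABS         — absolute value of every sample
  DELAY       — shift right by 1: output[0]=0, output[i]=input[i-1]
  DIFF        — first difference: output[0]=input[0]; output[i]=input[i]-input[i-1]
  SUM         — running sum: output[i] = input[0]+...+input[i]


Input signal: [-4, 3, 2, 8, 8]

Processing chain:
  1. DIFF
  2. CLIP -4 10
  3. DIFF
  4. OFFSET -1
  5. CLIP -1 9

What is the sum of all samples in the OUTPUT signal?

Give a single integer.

Answer: 12

Derivation:
Input: [-4, 3, 2, 8, 8]
Stage 1 (DIFF): s[0]=-4, 3--4=7, 2-3=-1, 8-2=6, 8-8=0 -> [-4, 7, -1, 6, 0]
Stage 2 (CLIP -4 10): clip(-4,-4,10)=-4, clip(7,-4,10)=7, clip(-1,-4,10)=-1, clip(6,-4,10)=6, clip(0,-4,10)=0 -> [-4, 7, -1, 6, 0]
Stage 3 (DIFF): s[0]=-4, 7--4=11, -1-7=-8, 6--1=7, 0-6=-6 -> [-4, 11, -8, 7, -6]
Stage 4 (OFFSET -1): -4+-1=-5, 11+-1=10, -8+-1=-9, 7+-1=6, -6+-1=-7 -> [-5, 10, -9, 6, -7]
Stage 5 (CLIP -1 9): clip(-5,-1,9)=-1, clip(10,-1,9)=9, clip(-9,-1,9)=-1, clip(6,-1,9)=6, clip(-7,-1,9)=-1 -> [-1, 9, -1, 6, -1]
Output sum: 12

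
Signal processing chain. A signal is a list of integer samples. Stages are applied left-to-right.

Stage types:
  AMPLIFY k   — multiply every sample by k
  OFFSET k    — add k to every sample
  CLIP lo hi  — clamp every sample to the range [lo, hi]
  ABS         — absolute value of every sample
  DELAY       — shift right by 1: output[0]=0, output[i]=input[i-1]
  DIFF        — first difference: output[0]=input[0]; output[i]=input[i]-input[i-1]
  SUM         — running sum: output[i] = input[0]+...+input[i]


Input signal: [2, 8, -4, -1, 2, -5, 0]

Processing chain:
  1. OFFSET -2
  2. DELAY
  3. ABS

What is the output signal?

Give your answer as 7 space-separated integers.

Answer: 0 0 6 6 3 0 7

Derivation:
Input: [2, 8, -4, -1, 2, -5, 0]
Stage 1 (OFFSET -2): 2+-2=0, 8+-2=6, -4+-2=-6, -1+-2=-3, 2+-2=0, -5+-2=-7, 0+-2=-2 -> [0, 6, -6, -3, 0, -7, -2]
Stage 2 (DELAY): [0, 0, 6, -6, -3, 0, -7] = [0, 0, 6, -6, -3, 0, -7] -> [0, 0, 6, -6, -3, 0, -7]
Stage 3 (ABS): |0|=0, |0|=0, |6|=6, |-6|=6, |-3|=3, |0|=0, |-7|=7 -> [0, 0, 6, 6, 3, 0, 7]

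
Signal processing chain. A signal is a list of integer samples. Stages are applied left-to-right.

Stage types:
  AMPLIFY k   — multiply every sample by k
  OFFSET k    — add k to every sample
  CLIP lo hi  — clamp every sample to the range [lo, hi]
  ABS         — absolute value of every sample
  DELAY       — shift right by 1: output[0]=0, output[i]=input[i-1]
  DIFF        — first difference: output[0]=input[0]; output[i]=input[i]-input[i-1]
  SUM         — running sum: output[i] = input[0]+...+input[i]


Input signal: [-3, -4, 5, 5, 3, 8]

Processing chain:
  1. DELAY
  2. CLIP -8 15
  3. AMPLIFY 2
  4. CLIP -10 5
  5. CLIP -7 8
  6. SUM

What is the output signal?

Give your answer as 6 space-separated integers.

Input: [-3, -4, 5, 5, 3, 8]
Stage 1 (DELAY): [0, -3, -4, 5, 5, 3] = [0, -3, -4, 5, 5, 3] -> [0, -3, -4, 5, 5, 3]
Stage 2 (CLIP -8 15): clip(0,-8,15)=0, clip(-3,-8,15)=-3, clip(-4,-8,15)=-4, clip(5,-8,15)=5, clip(5,-8,15)=5, clip(3,-8,15)=3 -> [0, -3, -4, 5, 5, 3]
Stage 3 (AMPLIFY 2): 0*2=0, -3*2=-6, -4*2=-8, 5*2=10, 5*2=10, 3*2=6 -> [0, -6, -8, 10, 10, 6]
Stage 4 (CLIP -10 5): clip(0,-10,5)=0, clip(-6,-10,5)=-6, clip(-8,-10,5)=-8, clip(10,-10,5)=5, clip(10,-10,5)=5, clip(6,-10,5)=5 -> [0, -6, -8, 5, 5, 5]
Stage 5 (CLIP -7 8): clip(0,-7,8)=0, clip(-6,-7,8)=-6, clip(-8,-7,8)=-7, clip(5,-7,8)=5, clip(5,-7,8)=5, clip(5,-7,8)=5 -> [0, -6, -7, 5, 5, 5]
Stage 6 (SUM): sum[0..0]=0, sum[0..1]=-6, sum[0..2]=-13, sum[0..3]=-8, sum[0..4]=-3, sum[0..5]=2 -> [0, -6, -13, -8, -3, 2]

Answer: 0 -6 -13 -8 -3 2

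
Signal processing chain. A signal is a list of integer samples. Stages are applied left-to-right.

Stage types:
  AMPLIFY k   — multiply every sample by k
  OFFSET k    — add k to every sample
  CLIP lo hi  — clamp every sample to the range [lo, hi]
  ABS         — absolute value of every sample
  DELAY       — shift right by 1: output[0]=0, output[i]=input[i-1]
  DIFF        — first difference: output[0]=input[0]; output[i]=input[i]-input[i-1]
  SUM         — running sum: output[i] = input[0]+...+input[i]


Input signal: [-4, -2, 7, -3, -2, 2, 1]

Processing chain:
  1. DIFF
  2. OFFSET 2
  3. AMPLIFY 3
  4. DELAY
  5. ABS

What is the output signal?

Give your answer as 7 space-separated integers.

Answer: 0 6 12 33 24 9 18

Derivation:
Input: [-4, -2, 7, -3, -2, 2, 1]
Stage 1 (DIFF): s[0]=-4, -2--4=2, 7--2=9, -3-7=-10, -2--3=1, 2--2=4, 1-2=-1 -> [-4, 2, 9, -10, 1, 4, -1]
Stage 2 (OFFSET 2): -4+2=-2, 2+2=4, 9+2=11, -10+2=-8, 1+2=3, 4+2=6, -1+2=1 -> [-2, 4, 11, -8, 3, 6, 1]
Stage 3 (AMPLIFY 3): -2*3=-6, 4*3=12, 11*3=33, -8*3=-24, 3*3=9, 6*3=18, 1*3=3 -> [-6, 12, 33, -24, 9, 18, 3]
Stage 4 (DELAY): [0, -6, 12, 33, -24, 9, 18] = [0, -6, 12, 33, -24, 9, 18] -> [0, -6, 12, 33, -24, 9, 18]
Stage 5 (ABS): |0|=0, |-6|=6, |12|=12, |33|=33, |-24|=24, |9|=9, |18|=18 -> [0, 6, 12, 33, 24, 9, 18]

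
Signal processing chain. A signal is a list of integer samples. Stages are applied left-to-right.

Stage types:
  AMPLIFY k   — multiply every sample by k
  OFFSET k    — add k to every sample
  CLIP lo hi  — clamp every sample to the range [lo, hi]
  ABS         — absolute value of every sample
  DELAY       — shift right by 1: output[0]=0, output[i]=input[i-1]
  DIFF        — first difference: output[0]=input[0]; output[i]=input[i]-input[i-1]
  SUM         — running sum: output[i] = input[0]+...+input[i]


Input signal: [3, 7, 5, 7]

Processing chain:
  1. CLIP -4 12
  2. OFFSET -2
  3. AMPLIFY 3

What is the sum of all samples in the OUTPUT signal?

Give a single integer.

Input: [3, 7, 5, 7]
Stage 1 (CLIP -4 12): clip(3,-4,12)=3, clip(7,-4,12)=7, clip(5,-4,12)=5, clip(7,-4,12)=7 -> [3, 7, 5, 7]
Stage 2 (OFFSET -2): 3+-2=1, 7+-2=5, 5+-2=3, 7+-2=5 -> [1, 5, 3, 5]
Stage 3 (AMPLIFY 3): 1*3=3, 5*3=15, 3*3=9, 5*3=15 -> [3, 15, 9, 15]
Output sum: 42

Answer: 42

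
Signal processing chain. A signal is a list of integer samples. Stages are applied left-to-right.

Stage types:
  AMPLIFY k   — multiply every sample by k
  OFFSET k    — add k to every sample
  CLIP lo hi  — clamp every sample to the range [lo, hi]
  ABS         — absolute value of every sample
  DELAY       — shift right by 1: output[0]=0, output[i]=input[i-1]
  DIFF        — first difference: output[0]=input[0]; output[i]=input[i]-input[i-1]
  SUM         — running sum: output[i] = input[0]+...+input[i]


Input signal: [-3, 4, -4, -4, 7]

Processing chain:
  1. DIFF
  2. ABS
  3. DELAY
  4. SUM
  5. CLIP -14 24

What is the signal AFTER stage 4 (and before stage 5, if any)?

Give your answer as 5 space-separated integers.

Answer: 0 3 10 18 18

Derivation:
Input: [-3, 4, -4, -4, 7]
Stage 1 (DIFF): s[0]=-3, 4--3=7, -4-4=-8, -4--4=0, 7--4=11 -> [-3, 7, -8, 0, 11]
Stage 2 (ABS): |-3|=3, |7|=7, |-8|=8, |0|=0, |11|=11 -> [3, 7, 8, 0, 11]
Stage 3 (DELAY): [0, 3, 7, 8, 0] = [0, 3, 7, 8, 0] -> [0, 3, 7, 8, 0]
Stage 4 (SUM): sum[0..0]=0, sum[0..1]=3, sum[0..2]=10, sum[0..3]=18, sum[0..4]=18 -> [0, 3, 10, 18, 18]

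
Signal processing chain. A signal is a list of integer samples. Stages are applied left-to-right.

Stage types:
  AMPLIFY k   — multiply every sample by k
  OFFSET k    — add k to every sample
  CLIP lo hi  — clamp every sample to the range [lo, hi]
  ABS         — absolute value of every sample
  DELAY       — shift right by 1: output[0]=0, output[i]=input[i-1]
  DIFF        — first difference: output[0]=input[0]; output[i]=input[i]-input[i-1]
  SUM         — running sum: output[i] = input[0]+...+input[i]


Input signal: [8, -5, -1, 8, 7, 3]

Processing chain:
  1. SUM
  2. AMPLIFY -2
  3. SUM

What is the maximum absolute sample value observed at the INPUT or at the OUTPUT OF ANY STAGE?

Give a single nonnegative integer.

Answer: 120

Derivation:
Input: [8, -5, -1, 8, 7, 3] (max |s|=8)
Stage 1 (SUM): sum[0..0]=8, sum[0..1]=3, sum[0..2]=2, sum[0..3]=10, sum[0..4]=17, sum[0..5]=20 -> [8, 3, 2, 10, 17, 20] (max |s|=20)
Stage 2 (AMPLIFY -2): 8*-2=-16, 3*-2=-6, 2*-2=-4, 10*-2=-20, 17*-2=-34, 20*-2=-40 -> [-16, -6, -4, -20, -34, -40] (max |s|=40)
Stage 3 (SUM): sum[0..0]=-16, sum[0..1]=-22, sum[0..2]=-26, sum[0..3]=-46, sum[0..4]=-80, sum[0..5]=-120 -> [-16, -22, -26, -46, -80, -120] (max |s|=120)
Overall max amplitude: 120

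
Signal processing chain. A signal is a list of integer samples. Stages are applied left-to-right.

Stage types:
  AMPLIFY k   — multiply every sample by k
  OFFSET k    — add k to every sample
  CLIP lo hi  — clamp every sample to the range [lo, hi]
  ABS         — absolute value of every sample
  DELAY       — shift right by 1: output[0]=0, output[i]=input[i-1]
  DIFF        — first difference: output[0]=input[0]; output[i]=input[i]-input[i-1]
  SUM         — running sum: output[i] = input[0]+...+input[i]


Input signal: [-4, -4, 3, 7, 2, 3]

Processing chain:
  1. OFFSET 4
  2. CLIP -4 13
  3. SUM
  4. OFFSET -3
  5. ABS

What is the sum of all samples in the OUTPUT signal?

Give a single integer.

Answer: 74

Derivation:
Input: [-4, -4, 3, 7, 2, 3]
Stage 1 (OFFSET 4): -4+4=0, -4+4=0, 3+4=7, 7+4=11, 2+4=6, 3+4=7 -> [0, 0, 7, 11, 6, 7]
Stage 2 (CLIP -4 13): clip(0,-4,13)=0, clip(0,-4,13)=0, clip(7,-4,13)=7, clip(11,-4,13)=11, clip(6,-4,13)=6, clip(7,-4,13)=7 -> [0, 0, 7, 11, 6, 7]
Stage 3 (SUM): sum[0..0]=0, sum[0..1]=0, sum[0..2]=7, sum[0..3]=18, sum[0..4]=24, sum[0..5]=31 -> [0, 0, 7, 18, 24, 31]
Stage 4 (OFFSET -3): 0+-3=-3, 0+-3=-3, 7+-3=4, 18+-3=15, 24+-3=21, 31+-3=28 -> [-3, -3, 4, 15, 21, 28]
Stage 5 (ABS): |-3|=3, |-3|=3, |4|=4, |15|=15, |21|=21, |28|=28 -> [3, 3, 4, 15, 21, 28]
Output sum: 74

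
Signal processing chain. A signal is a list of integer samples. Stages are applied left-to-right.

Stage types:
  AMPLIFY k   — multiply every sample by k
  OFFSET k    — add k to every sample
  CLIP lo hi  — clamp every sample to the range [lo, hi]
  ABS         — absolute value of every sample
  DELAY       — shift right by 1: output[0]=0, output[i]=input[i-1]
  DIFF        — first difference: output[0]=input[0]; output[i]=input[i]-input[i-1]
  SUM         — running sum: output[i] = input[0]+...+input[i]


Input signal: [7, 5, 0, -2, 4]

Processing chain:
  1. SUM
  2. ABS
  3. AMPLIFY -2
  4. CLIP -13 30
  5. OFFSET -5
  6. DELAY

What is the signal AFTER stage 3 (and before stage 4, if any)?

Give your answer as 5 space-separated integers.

Answer: -14 -24 -24 -20 -28

Derivation:
Input: [7, 5, 0, -2, 4]
Stage 1 (SUM): sum[0..0]=7, sum[0..1]=12, sum[0..2]=12, sum[0..3]=10, sum[0..4]=14 -> [7, 12, 12, 10, 14]
Stage 2 (ABS): |7|=7, |12|=12, |12|=12, |10|=10, |14|=14 -> [7, 12, 12, 10, 14]
Stage 3 (AMPLIFY -2): 7*-2=-14, 12*-2=-24, 12*-2=-24, 10*-2=-20, 14*-2=-28 -> [-14, -24, -24, -20, -28]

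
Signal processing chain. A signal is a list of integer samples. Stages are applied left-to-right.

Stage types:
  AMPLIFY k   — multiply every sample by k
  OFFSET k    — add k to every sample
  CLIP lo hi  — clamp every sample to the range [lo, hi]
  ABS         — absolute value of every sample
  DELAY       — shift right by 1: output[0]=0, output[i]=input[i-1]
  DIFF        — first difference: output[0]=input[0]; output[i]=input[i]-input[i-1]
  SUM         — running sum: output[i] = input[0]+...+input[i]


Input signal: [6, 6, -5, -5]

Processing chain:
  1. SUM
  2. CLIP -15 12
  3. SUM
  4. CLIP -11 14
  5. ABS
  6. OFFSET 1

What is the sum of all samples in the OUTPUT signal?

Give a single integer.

Input: [6, 6, -5, -5]
Stage 1 (SUM): sum[0..0]=6, sum[0..1]=12, sum[0..2]=7, sum[0..3]=2 -> [6, 12, 7, 2]
Stage 2 (CLIP -15 12): clip(6,-15,12)=6, clip(12,-15,12)=12, clip(7,-15,12)=7, clip(2,-15,12)=2 -> [6, 12, 7, 2]
Stage 3 (SUM): sum[0..0]=6, sum[0..1]=18, sum[0..2]=25, sum[0..3]=27 -> [6, 18, 25, 27]
Stage 4 (CLIP -11 14): clip(6,-11,14)=6, clip(18,-11,14)=14, clip(25,-11,14)=14, clip(27,-11,14)=14 -> [6, 14, 14, 14]
Stage 5 (ABS): |6|=6, |14|=14, |14|=14, |14|=14 -> [6, 14, 14, 14]
Stage 6 (OFFSET 1): 6+1=7, 14+1=15, 14+1=15, 14+1=15 -> [7, 15, 15, 15]
Output sum: 52

Answer: 52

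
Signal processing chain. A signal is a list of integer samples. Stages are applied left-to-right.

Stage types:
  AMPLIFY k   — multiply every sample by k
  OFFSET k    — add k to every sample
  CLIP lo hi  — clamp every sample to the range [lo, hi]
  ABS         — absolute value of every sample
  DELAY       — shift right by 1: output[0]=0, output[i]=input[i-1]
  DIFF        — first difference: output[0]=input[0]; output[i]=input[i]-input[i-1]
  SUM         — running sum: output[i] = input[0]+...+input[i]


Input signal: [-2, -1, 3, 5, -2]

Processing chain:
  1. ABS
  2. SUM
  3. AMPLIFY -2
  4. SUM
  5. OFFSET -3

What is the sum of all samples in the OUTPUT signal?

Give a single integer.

Answer: -165

Derivation:
Input: [-2, -1, 3, 5, -2]
Stage 1 (ABS): |-2|=2, |-1|=1, |3|=3, |5|=5, |-2|=2 -> [2, 1, 3, 5, 2]
Stage 2 (SUM): sum[0..0]=2, sum[0..1]=3, sum[0..2]=6, sum[0..3]=11, sum[0..4]=13 -> [2, 3, 6, 11, 13]
Stage 3 (AMPLIFY -2): 2*-2=-4, 3*-2=-6, 6*-2=-12, 11*-2=-22, 13*-2=-26 -> [-4, -6, -12, -22, -26]
Stage 4 (SUM): sum[0..0]=-4, sum[0..1]=-10, sum[0..2]=-22, sum[0..3]=-44, sum[0..4]=-70 -> [-4, -10, -22, -44, -70]
Stage 5 (OFFSET -3): -4+-3=-7, -10+-3=-13, -22+-3=-25, -44+-3=-47, -70+-3=-73 -> [-7, -13, -25, -47, -73]
Output sum: -165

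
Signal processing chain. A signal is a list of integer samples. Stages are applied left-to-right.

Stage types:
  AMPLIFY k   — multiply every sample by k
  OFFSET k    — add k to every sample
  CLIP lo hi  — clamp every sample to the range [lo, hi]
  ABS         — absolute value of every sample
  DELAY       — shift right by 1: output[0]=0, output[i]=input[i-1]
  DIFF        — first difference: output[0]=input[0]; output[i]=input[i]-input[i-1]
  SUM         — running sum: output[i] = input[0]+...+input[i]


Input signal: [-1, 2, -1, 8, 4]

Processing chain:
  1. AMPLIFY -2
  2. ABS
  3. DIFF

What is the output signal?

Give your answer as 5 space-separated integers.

Input: [-1, 2, -1, 8, 4]
Stage 1 (AMPLIFY -2): -1*-2=2, 2*-2=-4, -1*-2=2, 8*-2=-16, 4*-2=-8 -> [2, -4, 2, -16, -8]
Stage 2 (ABS): |2|=2, |-4|=4, |2|=2, |-16|=16, |-8|=8 -> [2, 4, 2, 16, 8]
Stage 3 (DIFF): s[0]=2, 4-2=2, 2-4=-2, 16-2=14, 8-16=-8 -> [2, 2, -2, 14, -8]

Answer: 2 2 -2 14 -8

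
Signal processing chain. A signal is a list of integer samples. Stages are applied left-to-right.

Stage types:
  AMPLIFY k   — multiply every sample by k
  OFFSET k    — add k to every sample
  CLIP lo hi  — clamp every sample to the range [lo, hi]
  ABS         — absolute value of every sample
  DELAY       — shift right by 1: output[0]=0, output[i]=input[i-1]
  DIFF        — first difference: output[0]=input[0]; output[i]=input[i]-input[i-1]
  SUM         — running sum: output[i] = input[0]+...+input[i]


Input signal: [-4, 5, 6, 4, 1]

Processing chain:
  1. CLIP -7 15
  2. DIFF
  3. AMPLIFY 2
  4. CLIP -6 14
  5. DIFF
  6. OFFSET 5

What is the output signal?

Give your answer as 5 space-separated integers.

Answer: -1 25 -7 -1 3

Derivation:
Input: [-4, 5, 6, 4, 1]
Stage 1 (CLIP -7 15): clip(-4,-7,15)=-4, clip(5,-7,15)=5, clip(6,-7,15)=6, clip(4,-7,15)=4, clip(1,-7,15)=1 -> [-4, 5, 6, 4, 1]
Stage 2 (DIFF): s[0]=-4, 5--4=9, 6-5=1, 4-6=-2, 1-4=-3 -> [-4, 9, 1, -2, -3]
Stage 3 (AMPLIFY 2): -4*2=-8, 9*2=18, 1*2=2, -2*2=-4, -3*2=-6 -> [-8, 18, 2, -4, -6]
Stage 4 (CLIP -6 14): clip(-8,-6,14)=-6, clip(18,-6,14)=14, clip(2,-6,14)=2, clip(-4,-6,14)=-4, clip(-6,-6,14)=-6 -> [-6, 14, 2, -4, -6]
Stage 5 (DIFF): s[0]=-6, 14--6=20, 2-14=-12, -4-2=-6, -6--4=-2 -> [-6, 20, -12, -6, -2]
Stage 6 (OFFSET 5): -6+5=-1, 20+5=25, -12+5=-7, -6+5=-1, -2+5=3 -> [-1, 25, -7, -1, 3]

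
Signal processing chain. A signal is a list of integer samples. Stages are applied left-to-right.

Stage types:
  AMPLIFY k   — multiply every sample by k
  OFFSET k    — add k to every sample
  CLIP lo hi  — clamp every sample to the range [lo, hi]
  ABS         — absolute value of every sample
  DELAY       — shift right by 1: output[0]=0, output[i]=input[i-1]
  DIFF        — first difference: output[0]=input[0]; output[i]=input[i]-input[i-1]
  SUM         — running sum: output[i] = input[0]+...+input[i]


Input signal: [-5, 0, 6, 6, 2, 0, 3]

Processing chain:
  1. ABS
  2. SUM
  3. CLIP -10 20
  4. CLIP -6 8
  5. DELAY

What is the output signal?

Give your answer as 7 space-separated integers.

Answer: 0 5 5 8 8 8 8

Derivation:
Input: [-5, 0, 6, 6, 2, 0, 3]
Stage 1 (ABS): |-5|=5, |0|=0, |6|=6, |6|=6, |2|=2, |0|=0, |3|=3 -> [5, 0, 6, 6, 2, 0, 3]
Stage 2 (SUM): sum[0..0]=5, sum[0..1]=5, sum[0..2]=11, sum[0..3]=17, sum[0..4]=19, sum[0..5]=19, sum[0..6]=22 -> [5, 5, 11, 17, 19, 19, 22]
Stage 3 (CLIP -10 20): clip(5,-10,20)=5, clip(5,-10,20)=5, clip(11,-10,20)=11, clip(17,-10,20)=17, clip(19,-10,20)=19, clip(19,-10,20)=19, clip(22,-10,20)=20 -> [5, 5, 11, 17, 19, 19, 20]
Stage 4 (CLIP -6 8): clip(5,-6,8)=5, clip(5,-6,8)=5, clip(11,-6,8)=8, clip(17,-6,8)=8, clip(19,-6,8)=8, clip(19,-6,8)=8, clip(20,-6,8)=8 -> [5, 5, 8, 8, 8, 8, 8]
Stage 5 (DELAY): [0, 5, 5, 8, 8, 8, 8] = [0, 5, 5, 8, 8, 8, 8] -> [0, 5, 5, 8, 8, 8, 8]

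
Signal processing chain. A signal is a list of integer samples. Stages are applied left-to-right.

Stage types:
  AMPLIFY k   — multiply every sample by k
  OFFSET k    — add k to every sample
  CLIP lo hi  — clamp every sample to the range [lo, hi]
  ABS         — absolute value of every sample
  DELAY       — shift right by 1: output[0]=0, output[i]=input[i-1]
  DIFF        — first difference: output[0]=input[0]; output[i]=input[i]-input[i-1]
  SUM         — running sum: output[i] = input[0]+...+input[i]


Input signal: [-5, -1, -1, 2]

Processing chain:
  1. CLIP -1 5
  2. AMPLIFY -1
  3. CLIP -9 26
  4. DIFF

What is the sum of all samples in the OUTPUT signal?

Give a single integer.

Input: [-5, -1, -1, 2]
Stage 1 (CLIP -1 5): clip(-5,-1,5)=-1, clip(-1,-1,5)=-1, clip(-1,-1,5)=-1, clip(2,-1,5)=2 -> [-1, -1, -1, 2]
Stage 2 (AMPLIFY -1): -1*-1=1, -1*-1=1, -1*-1=1, 2*-1=-2 -> [1, 1, 1, -2]
Stage 3 (CLIP -9 26): clip(1,-9,26)=1, clip(1,-9,26)=1, clip(1,-9,26)=1, clip(-2,-9,26)=-2 -> [1, 1, 1, -2]
Stage 4 (DIFF): s[0]=1, 1-1=0, 1-1=0, -2-1=-3 -> [1, 0, 0, -3]
Output sum: -2

Answer: -2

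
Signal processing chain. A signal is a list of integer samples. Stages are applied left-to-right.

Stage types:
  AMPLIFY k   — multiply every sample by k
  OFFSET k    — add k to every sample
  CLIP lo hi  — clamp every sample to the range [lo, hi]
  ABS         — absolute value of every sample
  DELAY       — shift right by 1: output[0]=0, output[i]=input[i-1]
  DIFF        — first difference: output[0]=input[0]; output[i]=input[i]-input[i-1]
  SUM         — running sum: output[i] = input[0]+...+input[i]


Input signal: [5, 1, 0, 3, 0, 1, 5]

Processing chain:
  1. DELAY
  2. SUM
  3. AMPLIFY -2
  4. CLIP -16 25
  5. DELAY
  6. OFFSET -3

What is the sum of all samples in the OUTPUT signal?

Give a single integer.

Answer: -87

Derivation:
Input: [5, 1, 0, 3, 0, 1, 5]
Stage 1 (DELAY): [0, 5, 1, 0, 3, 0, 1] = [0, 5, 1, 0, 3, 0, 1] -> [0, 5, 1, 0, 3, 0, 1]
Stage 2 (SUM): sum[0..0]=0, sum[0..1]=5, sum[0..2]=6, sum[0..3]=6, sum[0..4]=9, sum[0..5]=9, sum[0..6]=10 -> [0, 5, 6, 6, 9, 9, 10]
Stage 3 (AMPLIFY -2): 0*-2=0, 5*-2=-10, 6*-2=-12, 6*-2=-12, 9*-2=-18, 9*-2=-18, 10*-2=-20 -> [0, -10, -12, -12, -18, -18, -20]
Stage 4 (CLIP -16 25): clip(0,-16,25)=0, clip(-10,-16,25)=-10, clip(-12,-16,25)=-12, clip(-12,-16,25)=-12, clip(-18,-16,25)=-16, clip(-18,-16,25)=-16, clip(-20,-16,25)=-16 -> [0, -10, -12, -12, -16, -16, -16]
Stage 5 (DELAY): [0, 0, -10, -12, -12, -16, -16] = [0, 0, -10, -12, -12, -16, -16] -> [0, 0, -10, -12, -12, -16, -16]
Stage 6 (OFFSET -3): 0+-3=-3, 0+-3=-3, -10+-3=-13, -12+-3=-15, -12+-3=-15, -16+-3=-19, -16+-3=-19 -> [-3, -3, -13, -15, -15, -19, -19]
Output sum: -87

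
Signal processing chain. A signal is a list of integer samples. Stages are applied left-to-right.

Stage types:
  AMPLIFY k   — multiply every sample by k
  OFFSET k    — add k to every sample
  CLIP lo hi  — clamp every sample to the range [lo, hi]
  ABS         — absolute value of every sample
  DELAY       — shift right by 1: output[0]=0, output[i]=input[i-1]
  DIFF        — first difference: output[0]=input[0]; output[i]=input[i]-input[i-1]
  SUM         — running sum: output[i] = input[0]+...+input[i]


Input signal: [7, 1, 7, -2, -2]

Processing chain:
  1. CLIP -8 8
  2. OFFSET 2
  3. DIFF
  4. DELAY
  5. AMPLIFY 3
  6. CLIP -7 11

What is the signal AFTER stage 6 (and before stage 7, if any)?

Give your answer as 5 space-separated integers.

Input: [7, 1, 7, -2, -2]
Stage 1 (CLIP -8 8): clip(7,-8,8)=7, clip(1,-8,8)=1, clip(7,-8,8)=7, clip(-2,-8,8)=-2, clip(-2,-8,8)=-2 -> [7, 1, 7, -2, -2]
Stage 2 (OFFSET 2): 7+2=9, 1+2=3, 7+2=9, -2+2=0, -2+2=0 -> [9, 3, 9, 0, 0]
Stage 3 (DIFF): s[0]=9, 3-9=-6, 9-3=6, 0-9=-9, 0-0=0 -> [9, -6, 6, -9, 0]
Stage 4 (DELAY): [0, 9, -6, 6, -9] = [0, 9, -6, 6, -9] -> [0, 9, -6, 6, -9]
Stage 5 (AMPLIFY 3): 0*3=0, 9*3=27, -6*3=-18, 6*3=18, -9*3=-27 -> [0, 27, -18, 18, -27]
Stage 6 (CLIP -7 11): clip(0,-7,11)=0, clip(27,-7,11)=11, clip(-18,-7,11)=-7, clip(18,-7,11)=11, clip(-27,-7,11)=-7 -> [0, 11, -7, 11, -7]

Answer: 0 11 -7 11 -7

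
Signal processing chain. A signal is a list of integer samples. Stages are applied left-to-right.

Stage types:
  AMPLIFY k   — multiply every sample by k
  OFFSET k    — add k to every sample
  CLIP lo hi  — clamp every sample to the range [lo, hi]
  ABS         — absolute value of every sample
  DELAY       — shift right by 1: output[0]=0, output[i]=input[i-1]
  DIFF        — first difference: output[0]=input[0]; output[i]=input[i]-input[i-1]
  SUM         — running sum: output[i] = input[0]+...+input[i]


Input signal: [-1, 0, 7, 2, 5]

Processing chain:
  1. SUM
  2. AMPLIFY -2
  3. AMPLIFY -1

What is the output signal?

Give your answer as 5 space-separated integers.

Input: [-1, 0, 7, 2, 5]
Stage 1 (SUM): sum[0..0]=-1, sum[0..1]=-1, sum[0..2]=6, sum[0..3]=8, sum[0..4]=13 -> [-1, -1, 6, 8, 13]
Stage 2 (AMPLIFY -2): -1*-2=2, -1*-2=2, 6*-2=-12, 8*-2=-16, 13*-2=-26 -> [2, 2, -12, -16, -26]
Stage 3 (AMPLIFY -1): 2*-1=-2, 2*-1=-2, -12*-1=12, -16*-1=16, -26*-1=26 -> [-2, -2, 12, 16, 26]

Answer: -2 -2 12 16 26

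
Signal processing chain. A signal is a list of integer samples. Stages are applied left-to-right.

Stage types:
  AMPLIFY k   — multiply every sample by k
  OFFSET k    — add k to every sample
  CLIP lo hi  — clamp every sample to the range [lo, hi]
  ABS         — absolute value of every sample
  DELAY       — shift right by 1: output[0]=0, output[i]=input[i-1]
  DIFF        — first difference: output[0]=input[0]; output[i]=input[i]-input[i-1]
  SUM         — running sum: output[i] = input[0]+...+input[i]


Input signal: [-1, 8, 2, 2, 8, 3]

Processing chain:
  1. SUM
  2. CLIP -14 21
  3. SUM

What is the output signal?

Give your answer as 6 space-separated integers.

Input: [-1, 8, 2, 2, 8, 3]
Stage 1 (SUM): sum[0..0]=-1, sum[0..1]=7, sum[0..2]=9, sum[0..3]=11, sum[0..4]=19, sum[0..5]=22 -> [-1, 7, 9, 11, 19, 22]
Stage 2 (CLIP -14 21): clip(-1,-14,21)=-1, clip(7,-14,21)=7, clip(9,-14,21)=9, clip(11,-14,21)=11, clip(19,-14,21)=19, clip(22,-14,21)=21 -> [-1, 7, 9, 11, 19, 21]
Stage 3 (SUM): sum[0..0]=-1, sum[0..1]=6, sum[0..2]=15, sum[0..3]=26, sum[0..4]=45, sum[0..5]=66 -> [-1, 6, 15, 26, 45, 66]

Answer: -1 6 15 26 45 66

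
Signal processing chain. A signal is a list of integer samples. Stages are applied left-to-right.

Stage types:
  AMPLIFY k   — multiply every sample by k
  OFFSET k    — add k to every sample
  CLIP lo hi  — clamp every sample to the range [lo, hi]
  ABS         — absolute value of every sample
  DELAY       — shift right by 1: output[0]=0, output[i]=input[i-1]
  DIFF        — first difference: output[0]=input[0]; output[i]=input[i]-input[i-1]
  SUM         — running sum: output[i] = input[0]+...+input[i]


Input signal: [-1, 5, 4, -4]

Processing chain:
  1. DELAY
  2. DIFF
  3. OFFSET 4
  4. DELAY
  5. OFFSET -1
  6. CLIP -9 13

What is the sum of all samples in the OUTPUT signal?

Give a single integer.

Answer: 13

Derivation:
Input: [-1, 5, 4, -4]
Stage 1 (DELAY): [0, -1, 5, 4] = [0, -1, 5, 4] -> [0, -1, 5, 4]
Stage 2 (DIFF): s[0]=0, -1-0=-1, 5--1=6, 4-5=-1 -> [0, -1, 6, -1]
Stage 3 (OFFSET 4): 0+4=4, -1+4=3, 6+4=10, -1+4=3 -> [4, 3, 10, 3]
Stage 4 (DELAY): [0, 4, 3, 10] = [0, 4, 3, 10] -> [0, 4, 3, 10]
Stage 5 (OFFSET -1): 0+-1=-1, 4+-1=3, 3+-1=2, 10+-1=9 -> [-1, 3, 2, 9]
Stage 6 (CLIP -9 13): clip(-1,-9,13)=-1, clip(3,-9,13)=3, clip(2,-9,13)=2, clip(9,-9,13)=9 -> [-1, 3, 2, 9]
Output sum: 13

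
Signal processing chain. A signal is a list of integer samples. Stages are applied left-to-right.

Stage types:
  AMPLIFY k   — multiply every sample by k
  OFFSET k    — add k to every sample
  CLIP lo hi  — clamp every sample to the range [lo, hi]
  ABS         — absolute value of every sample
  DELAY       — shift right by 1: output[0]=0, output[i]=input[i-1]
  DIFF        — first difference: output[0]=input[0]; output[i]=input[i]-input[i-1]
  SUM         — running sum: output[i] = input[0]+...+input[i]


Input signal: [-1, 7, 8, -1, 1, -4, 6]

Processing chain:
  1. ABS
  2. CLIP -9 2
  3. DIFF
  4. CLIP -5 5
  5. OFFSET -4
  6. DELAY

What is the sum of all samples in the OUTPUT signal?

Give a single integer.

Answer: -22

Derivation:
Input: [-1, 7, 8, -1, 1, -4, 6]
Stage 1 (ABS): |-1|=1, |7|=7, |8|=8, |-1|=1, |1|=1, |-4|=4, |6|=6 -> [1, 7, 8, 1, 1, 4, 6]
Stage 2 (CLIP -9 2): clip(1,-9,2)=1, clip(7,-9,2)=2, clip(8,-9,2)=2, clip(1,-9,2)=1, clip(1,-9,2)=1, clip(4,-9,2)=2, clip(6,-9,2)=2 -> [1, 2, 2, 1, 1, 2, 2]
Stage 3 (DIFF): s[0]=1, 2-1=1, 2-2=0, 1-2=-1, 1-1=0, 2-1=1, 2-2=0 -> [1, 1, 0, -1, 0, 1, 0]
Stage 4 (CLIP -5 5): clip(1,-5,5)=1, clip(1,-5,5)=1, clip(0,-5,5)=0, clip(-1,-5,5)=-1, clip(0,-5,5)=0, clip(1,-5,5)=1, clip(0,-5,5)=0 -> [1, 1, 0, -1, 0, 1, 0]
Stage 5 (OFFSET -4): 1+-4=-3, 1+-4=-3, 0+-4=-4, -1+-4=-5, 0+-4=-4, 1+-4=-3, 0+-4=-4 -> [-3, -3, -4, -5, -4, -3, -4]
Stage 6 (DELAY): [0, -3, -3, -4, -5, -4, -3] = [0, -3, -3, -4, -5, -4, -3] -> [0, -3, -3, -4, -5, -4, -3]
Output sum: -22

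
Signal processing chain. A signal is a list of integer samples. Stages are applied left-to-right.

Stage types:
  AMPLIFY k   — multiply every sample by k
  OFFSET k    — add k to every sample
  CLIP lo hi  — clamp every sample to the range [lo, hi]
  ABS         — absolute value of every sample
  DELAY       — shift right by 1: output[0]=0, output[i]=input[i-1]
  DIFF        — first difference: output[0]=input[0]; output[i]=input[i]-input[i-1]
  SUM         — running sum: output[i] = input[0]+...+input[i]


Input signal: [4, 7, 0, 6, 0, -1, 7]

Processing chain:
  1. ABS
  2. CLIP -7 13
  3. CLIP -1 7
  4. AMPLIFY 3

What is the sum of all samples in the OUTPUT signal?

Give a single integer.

Answer: 75

Derivation:
Input: [4, 7, 0, 6, 0, -1, 7]
Stage 1 (ABS): |4|=4, |7|=7, |0|=0, |6|=6, |0|=0, |-1|=1, |7|=7 -> [4, 7, 0, 6, 0, 1, 7]
Stage 2 (CLIP -7 13): clip(4,-7,13)=4, clip(7,-7,13)=7, clip(0,-7,13)=0, clip(6,-7,13)=6, clip(0,-7,13)=0, clip(1,-7,13)=1, clip(7,-7,13)=7 -> [4, 7, 0, 6, 0, 1, 7]
Stage 3 (CLIP -1 7): clip(4,-1,7)=4, clip(7,-1,7)=7, clip(0,-1,7)=0, clip(6,-1,7)=6, clip(0,-1,7)=0, clip(1,-1,7)=1, clip(7,-1,7)=7 -> [4, 7, 0, 6, 0, 1, 7]
Stage 4 (AMPLIFY 3): 4*3=12, 7*3=21, 0*3=0, 6*3=18, 0*3=0, 1*3=3, 7*3=21 -> [12, 21, 0, 18, 0, 3, 21]
Output sum: 75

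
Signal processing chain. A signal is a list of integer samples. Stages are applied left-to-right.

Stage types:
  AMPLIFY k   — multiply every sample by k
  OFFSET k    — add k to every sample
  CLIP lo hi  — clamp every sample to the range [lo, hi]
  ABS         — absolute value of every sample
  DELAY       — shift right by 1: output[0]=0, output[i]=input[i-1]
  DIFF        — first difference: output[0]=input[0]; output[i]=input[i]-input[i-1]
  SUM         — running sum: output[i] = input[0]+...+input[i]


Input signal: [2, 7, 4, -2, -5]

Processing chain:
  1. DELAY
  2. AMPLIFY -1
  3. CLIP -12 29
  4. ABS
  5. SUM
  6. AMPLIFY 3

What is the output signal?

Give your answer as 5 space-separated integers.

Input: [2, 7, 4, -2, -5]
Stage 1 (DELAY): [0, 2, 7, 4, -2] = [0, 2, 7, 4, -2] -> [0, 2, 7, 4, -2]
Stage 2 (AMPLIFY -1): 0*-1=0, 2*-1=-2, 7*-1=-7, 4*-1=-4, -2*-1=2 -> [0, -2, -7, -4, 2]
Stage 3 (CLIP -12 29): clip(0,-12,29)=0, clip(-2,-12,29)=-2, clip(-7,-12,29)=-7, clip(-4,-12,29)=-4, clip(2,-12,29)=2 -> [0, -2, -7, -4, 2]
Stage 4 (ABS): |0|=0, |-2|=2, |-7|=7, |-4|=4, |2|=2 -> [0, 2, 7, 4, 2]
Stage 5 (SUM): sum[0..0]=0, sum[0..1]=2, sum[0..2]=9, sum[0..3]=13, sum[0..4]=15 -> [0, 2, 9, 13, 15]
Stage 6 (AMPLIFY 3): 0*3=0, 2*3=6, 9*3=27, 13*3=39, 15*3=45 -> [0, 6, 27, 39, 45]

Answer: 0 6 27 39 45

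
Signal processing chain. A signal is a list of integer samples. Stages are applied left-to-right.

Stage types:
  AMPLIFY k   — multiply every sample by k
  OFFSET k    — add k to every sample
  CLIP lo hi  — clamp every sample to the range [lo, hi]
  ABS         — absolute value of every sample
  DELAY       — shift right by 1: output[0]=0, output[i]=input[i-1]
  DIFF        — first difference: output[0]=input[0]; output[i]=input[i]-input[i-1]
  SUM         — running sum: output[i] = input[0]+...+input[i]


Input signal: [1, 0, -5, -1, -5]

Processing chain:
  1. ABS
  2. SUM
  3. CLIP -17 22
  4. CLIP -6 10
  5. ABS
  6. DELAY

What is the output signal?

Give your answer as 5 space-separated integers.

Input: [1, 0, -5, -1, -5]
Stage 1 (ABS): |1|=1, |0|=0, |-5|=5, |-1|=1, |-5|=5 -> [1, 0, 5, 1, 5]
Stage 2 (SUM): sum[0..0]=1, sum[0..1]=1, sum[0..2]=6, sum[0..3]=7, sum[0..4]=12 -> [1, 1, 6, 7, 12]
Stage 3 (CLIP -17 22): clip(1,-17,22)=1, clip(1,-17,22)=1, clip(6,-17,22)=6, clip(7,-17,22)=7, clip(12,-17,22)=12 -> [1, 1, 6, 7, 12]
Stage 4 (CLIP -6 10): clip(1,-6,10)=1, clip(1,-6,10)=1, clip(6,-6,10)=6, clip(7,-6,10)=7, clip(12,-6,10)=10 -> [1, 1, 6, 7, 10]
Stage 5 (ABS): |1|=1, |1|=1, |6|=6, |7|=7, |10|=10 -> [1, 1, 6, 7, 10]
Stage 6 (DELAY): [0, 1, 1, 6, 7] = [0, 1, 1, 6, 7] -> [0, 1, 1, 6, 7]

Answer: 0 1 1 6 7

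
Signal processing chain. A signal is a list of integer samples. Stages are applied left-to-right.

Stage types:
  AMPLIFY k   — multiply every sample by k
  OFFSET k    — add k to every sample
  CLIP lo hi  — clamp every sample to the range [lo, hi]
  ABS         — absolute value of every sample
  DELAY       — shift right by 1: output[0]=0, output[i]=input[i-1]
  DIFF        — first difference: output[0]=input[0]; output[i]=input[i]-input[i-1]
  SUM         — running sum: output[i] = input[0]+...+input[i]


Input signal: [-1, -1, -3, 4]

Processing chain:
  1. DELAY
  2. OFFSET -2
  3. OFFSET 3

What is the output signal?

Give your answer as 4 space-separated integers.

Answer: 1 0 0 -2

Derivation:
Input: [-1, -1, -3, 4]
Stage 1 (DELAY): [0, -1, -1, -3] = [0, -1, -1, -3] -> [0, -1, -1, -3]
Stage 2 (OFFSET -2): 0+-2=-2, -1+-2=-3, -1+-2=-3, -3+-2=-5 -> [-2, -3, -3, -5]
Stage 3 (OFFSET 3): -2+3=1, -3+3=0, -3+3=0, -5+3=-2 -> [1, 0, 0, -2]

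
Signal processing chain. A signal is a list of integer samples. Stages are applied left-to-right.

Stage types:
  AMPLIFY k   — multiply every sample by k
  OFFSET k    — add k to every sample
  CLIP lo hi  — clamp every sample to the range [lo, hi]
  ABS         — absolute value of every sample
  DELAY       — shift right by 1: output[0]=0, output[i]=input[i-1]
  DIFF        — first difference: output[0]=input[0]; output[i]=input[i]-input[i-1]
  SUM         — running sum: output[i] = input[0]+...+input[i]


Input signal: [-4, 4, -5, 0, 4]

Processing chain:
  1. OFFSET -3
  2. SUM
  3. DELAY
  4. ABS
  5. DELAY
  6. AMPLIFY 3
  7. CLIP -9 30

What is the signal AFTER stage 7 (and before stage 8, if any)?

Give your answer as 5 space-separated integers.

Input: [-4, 4, -5, 0, 4]
Stage 1 (OFFSET -3): -4+-3=-7, 4+-3=1, -5+-3=-8, 0+-3=-3, 4+-3=1 -> [-7, 1, -8, -3, 1]
Stage 2 (SUM): sum[0..0]=-7, sum[0..1]=-6, sum[0..2]=-14, sum[0..3]=-17, sum[0..4]=-16 -> [-7, -6, -14, -17, -16]
Stage 3 (DELAY): [0, -7, -6, -14, -17] = [0, -7, -6, -14, -17] -> [0, -7, -6, -14, -17]
Stage 4 (ABS): |0|=0, |-7|=7, |-6|=6, |-14|=14, |-17|=17 -> [0, 7, 6, 14, 17]
Stage 5 (DELAY): [0, 0, 7, 6, 14] = [0, 0, 7, 6, 14] -> [0, 0, 7, 6, 14]
Stage 6 (AMPLIFY 3): 0*3=0, 0*3=0, 7*3=21, 6*3=18, 14*3=42 -> [0, 0, 21, 18, 42]
Stage 7 (CLIP -9 30): clip(0,-9,30)=0, clip(0,-9,30)=0, clip(21,-9,30)=21, clip(18,-9,30)=18, clip(42,-9,30)=30 -> [0, 0, 21, 18, 30]

Answer: 0 0 21 18 30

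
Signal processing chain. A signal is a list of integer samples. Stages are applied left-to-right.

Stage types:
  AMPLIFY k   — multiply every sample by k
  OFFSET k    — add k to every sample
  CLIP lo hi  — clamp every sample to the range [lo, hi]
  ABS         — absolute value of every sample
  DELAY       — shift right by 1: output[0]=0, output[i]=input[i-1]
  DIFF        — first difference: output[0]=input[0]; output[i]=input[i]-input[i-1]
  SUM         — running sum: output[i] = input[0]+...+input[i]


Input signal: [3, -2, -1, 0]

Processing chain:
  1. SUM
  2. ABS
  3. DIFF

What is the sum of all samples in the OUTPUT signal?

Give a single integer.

Answer: 0

Derivation:
Input: [3, -2, -1, 0]
Stage 1 (SUM): sum[0..0]=3, sum[0..1]=1, sum[0..2]=0, sum[0..3]=0 -> [3, 1, 0, 0]
Stage 2 (ABS): |3|=3, |1|=1, |0|=0, |0|=0 -> [3, 1, 0, 0]
Stage 3 (DIFF): s[0]=3, 1-3=-2, 0-1=-1, 0-0=0 -> [3, -2, -1, 0]
Output sum: 0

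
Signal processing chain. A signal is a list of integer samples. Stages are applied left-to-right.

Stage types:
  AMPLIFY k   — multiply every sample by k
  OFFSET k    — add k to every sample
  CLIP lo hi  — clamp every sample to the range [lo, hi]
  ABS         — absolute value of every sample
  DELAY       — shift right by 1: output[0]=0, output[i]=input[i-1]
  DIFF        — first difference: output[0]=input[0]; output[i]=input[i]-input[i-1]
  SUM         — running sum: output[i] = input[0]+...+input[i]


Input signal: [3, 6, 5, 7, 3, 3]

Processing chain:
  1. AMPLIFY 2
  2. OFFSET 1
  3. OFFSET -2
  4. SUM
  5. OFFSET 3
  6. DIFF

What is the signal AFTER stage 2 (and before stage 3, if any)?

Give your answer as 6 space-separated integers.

Input: [3, 6, 5, 7, 3, 3]
Stage 1 (AMPLIFY 2): 3*2=6, 6*2=12, 5*2=10, 7*2=14, 3*2=6, 3*2=6 -> [6, 12, 10, 14, 6, 6]
Stage 2 (OFFSET 1): 6+1=7, 12+1=13, 10+1=11, 14+1=15, 6+1=7, 6+1=7 -> [7, 13, 11, 15, 7, 7]

Answer: 7 13 11 15 7 7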